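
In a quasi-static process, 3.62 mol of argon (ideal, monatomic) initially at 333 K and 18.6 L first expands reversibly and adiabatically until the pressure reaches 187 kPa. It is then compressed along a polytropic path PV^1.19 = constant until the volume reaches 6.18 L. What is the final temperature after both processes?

P₁ = nRT₁/V₁ = 3.62×8.314×333/18.6 = 539 kPa.
Step 1 — Adiabatic: T₂/T₁ = (P₂/P₁)^((γ−1)/γ) ⇒ T₂ = 333×(0.347)^0.400 = 218 K; V₂ = 35.1 L.
ΔU = nCvΔT = 3.62×12.5×(218−333) = -5190 J.
Q = 0 for an adiabatic process, so W = −ΔU = 5190 J.
State after step 1: P = 187 kPa, V = 35.1 L, T = 218 K.
Step 2 — Polytropic n=1.19: T₂ = T₁(V₁/V₂)^(n−1) = 218×(5.68)^0.19 = 303 K; P₂ = P₁(V₁/V₂)^n = 1480 kPa.
W = (P₁V₁−P₂V₂)/(n−1) = (187×35.1−1480×6.18)/0.19 = -13500 J.
ΔU = nCvΔT = 3.62×12.5×(303−218) = 3850 J.
Q = ΔU + W = -9660 J.
Net over both steps: W = -8320 J, Q = -9660 J, ΔU = -1340 J.

303 K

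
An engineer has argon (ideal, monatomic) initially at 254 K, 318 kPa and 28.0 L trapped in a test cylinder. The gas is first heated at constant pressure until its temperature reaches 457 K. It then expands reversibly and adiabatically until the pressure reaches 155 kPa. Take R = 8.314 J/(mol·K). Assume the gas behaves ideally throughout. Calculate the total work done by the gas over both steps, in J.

n = P₁V₁/(RT₁) = 318×28.0/(8.314×254) = 4.22 mol.
Step 1 — Isobaric: P stays 318 kPa; V/T = const ⇒ T₂ = 457 K, V₂ = 50.4 L.
W = PΔV = 318×(50.4−28.0) kPa·L = 7120 J.
ΔU = nCvΔT = 4.22×12.5×(457−254) = 10700 J.
Q = ΔU + W = nCpΔT = 17800 J.
State after step 1: P = 318 kPa, V = 50.4 L, T = 457 K.
Step 2 — Adiabatic: T₂/T₁ = (P₂/P₁)^((γ−1)/γ) ⇒ T₂ = 457×(0.487)^0.400 = 343 K; V₂ = 77.5 L.
ΔU = nCvΔT = 4.22×12.5×(343−457) = -6000 J.
Q = 0 for an adiabatic process, so W = −ΔU = 6000 J.
Net over both steps: W = 13100 J, Q = 17800 J, ΔU = 4670 J.

13100 J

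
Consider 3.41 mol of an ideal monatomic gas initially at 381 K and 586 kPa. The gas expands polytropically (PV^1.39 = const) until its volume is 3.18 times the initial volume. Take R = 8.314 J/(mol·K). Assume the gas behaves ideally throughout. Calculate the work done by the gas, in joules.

V₁ = nRT₁/P₁ = 3.41×8.314×381/586 = 18.4 L.
Polytropic n=1.39: T₂ = T₁(V₁/V₂)^(n−1) = 381×(0.314)^0.39 = 243 K; P₂ = P₁(V₁/V₂)^n = 117 kPa.
W = (P₁V₁−P₂V₂)/(n−1) = (586×18.4−117×58.6)/0.39 = 10100 J.

10100 J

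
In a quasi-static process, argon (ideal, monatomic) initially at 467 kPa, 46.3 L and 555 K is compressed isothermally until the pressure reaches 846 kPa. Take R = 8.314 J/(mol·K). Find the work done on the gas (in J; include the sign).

12800 J

n = P₁V₁/(RT₁) = 467×46.3/(8.314×555) = 4.69 mol.
Isothermal: T stays 555 K; PV = const ⇒ V₂ = 25.6 L, P₂ = 846 kPa.
W = nRT ln(V₂/V₁) = 4.69×8.314×555×ln(0.552) = -12800 J.
Work done on the gas = −W_by = 12800 J.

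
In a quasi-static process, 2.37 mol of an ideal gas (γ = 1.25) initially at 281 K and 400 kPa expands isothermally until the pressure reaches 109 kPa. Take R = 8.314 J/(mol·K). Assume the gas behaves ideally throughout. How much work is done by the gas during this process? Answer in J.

7200 J

V₁ = nRT₁/P₁ = 2.37×8.314×281/400 = 13.8 L.
Isothermal: T stays 281 K; PV = const ⇒ V₂ = 50.8 L, P₂ = 109 kPa.
W = nRT ln(V₂/V₁) = 2.37×8.314×281×ln(3.67) = 7200 J.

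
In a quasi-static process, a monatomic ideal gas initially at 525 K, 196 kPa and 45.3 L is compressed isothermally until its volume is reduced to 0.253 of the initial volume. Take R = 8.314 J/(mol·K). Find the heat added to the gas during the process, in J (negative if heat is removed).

-12200 J

n = P₁V₁/(RT₁) = 196×45.3/(8.314×525) = 2.03 mol.
Isothermal: T stays 525 K; PV = const ⇒ V₂ = 11.5 L, P₂ = 775 kPa.
ΔU = 0 (ideal gas, T constant).
W = nRT ln(V₂/V₁) = 2.03×8.314×525×ln(0.253) = -12200 J.
Q = ΔU + W = -12200 J.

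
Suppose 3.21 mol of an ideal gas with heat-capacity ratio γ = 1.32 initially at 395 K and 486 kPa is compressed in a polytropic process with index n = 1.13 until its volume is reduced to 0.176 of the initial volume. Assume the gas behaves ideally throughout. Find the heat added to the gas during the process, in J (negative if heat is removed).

V₁ = nRT₁/P₁ = 3.21×8.314×395/486 = 21.7 L.
Polytropic n=1.13: T₂ = T₁(V₁/V₂)^(n−1) = 395×(5.68)^0.13 = 495 K; P₂ = P₁(V₁/V₂)^n = 3460 kPa.
W = (P₁V₁−P₂V₂)/(n−1) = (486×21.7−3460×3.82)/0.13 = -20500 J.
ΔU = nCvΔT = 3.21×26.0×(495−395) = 8350 J.
Q = ΔU + W = -12200 J.

-12200 J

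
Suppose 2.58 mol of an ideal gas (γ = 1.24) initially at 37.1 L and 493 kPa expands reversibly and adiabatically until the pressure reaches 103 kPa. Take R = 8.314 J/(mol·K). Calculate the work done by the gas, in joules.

19900 J

T₁ = P₁V₁/(nR) = 493×37.1/(2.58×8.314) = 853 K.
Adiabatic: T₂/T₁ = (P₂/P₁)^((γ−1)/γ) ⇒ T₂ = 853×(0.209)^0.194 = 630 K; V₂ = 131 L.
ΔU = nCvΔT = 2.58×34.6×(630−853) = -19900 J.
Q = 0 for an adiabatic process, so W = −ΔU = 19900 J.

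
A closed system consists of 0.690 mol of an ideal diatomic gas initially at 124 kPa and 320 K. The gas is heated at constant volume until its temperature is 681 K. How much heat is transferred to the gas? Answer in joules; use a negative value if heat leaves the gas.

V₁ = nRT₁/P₁ = 0.690×8.314×320/124 = 14.8 L.
Isochoric: V stays 14.8 L; P/T = const ⇒ T₂ = 681 K, P₂ = 264 kPa.
W = 0 (no volume change).
ΔU = nCvΔT = 0.690×20.8×(681−320) = 5180 J.
Q = ΔU = 5180 J.

5180 J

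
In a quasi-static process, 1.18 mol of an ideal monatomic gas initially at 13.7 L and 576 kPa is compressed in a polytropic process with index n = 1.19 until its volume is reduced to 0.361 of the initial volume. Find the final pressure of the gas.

1940 kPa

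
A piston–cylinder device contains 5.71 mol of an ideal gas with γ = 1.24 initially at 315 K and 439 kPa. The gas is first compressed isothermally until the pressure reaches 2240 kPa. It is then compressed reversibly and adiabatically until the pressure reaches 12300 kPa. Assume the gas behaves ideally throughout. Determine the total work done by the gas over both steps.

-48700 J

V₁ = nRT₁/P₁ = 5.71×8.314×315/439 = 34.1 L.
Step 1 — Isothermal: T stays 315 K; PV = const ⇒ V₂ = 6.68 L, P₂ = 2240 kPa.
ΔU = 0 (ideal gas, T constant).
W = nRT ln(V₂/V₁) = 5.71×8.314×315×ln(0.196) = -24400 J.
Q = ΔU + W = -24400 J.
State after step 1: P = 2240 kPa, V = 6.68 L, T = 315 K.
Step 2 — Adiabatic: T₂/T₁ = (P₂/P₁)^((γ−1)/γ) ⇒ T₂ = 315×(5.49)^0.194 = 438 K; V₂ = 1.69 L.
ΔU = nCvΔT = 5.71×34.6×(438−315) = 24300 J.
Q = 0 for an adiabatic process, so W = −ΔU = -24300 J.
Net over both steps: W = -48700 J, Q = -24400 J, ΔU = 24300 J.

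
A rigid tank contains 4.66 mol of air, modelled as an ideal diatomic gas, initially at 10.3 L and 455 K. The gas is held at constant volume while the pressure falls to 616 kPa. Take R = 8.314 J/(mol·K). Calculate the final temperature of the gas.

P₁ = nRT₁/V₁ = 4.66×8.314×455/10.3 = 1710 kPa.
Isochoric: V stays 10.3 L; P/T = const ⇒ T₂ = 164 K, P₂ = 616 kPa.

164 K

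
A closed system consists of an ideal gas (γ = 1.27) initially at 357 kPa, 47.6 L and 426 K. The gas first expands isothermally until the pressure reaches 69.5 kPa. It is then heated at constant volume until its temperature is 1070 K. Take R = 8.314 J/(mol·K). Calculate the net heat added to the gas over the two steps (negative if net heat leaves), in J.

123000 J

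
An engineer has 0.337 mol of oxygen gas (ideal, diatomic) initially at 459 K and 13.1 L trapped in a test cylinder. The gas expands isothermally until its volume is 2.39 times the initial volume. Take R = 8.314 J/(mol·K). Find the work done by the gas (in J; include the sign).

P₁ = nRT₁/V₁ = 0.337×8.314×459/13.1 = 98.2 kPa.
Isothermal: T stays 459 K; PV = const ⇒ V₂ = 31.3 L, P₂ = 41.1 kPa.
W = nRT ln(V₂/V₁) = 0.337×8.314×459×ln(2.39) = 1120 J.

1120 J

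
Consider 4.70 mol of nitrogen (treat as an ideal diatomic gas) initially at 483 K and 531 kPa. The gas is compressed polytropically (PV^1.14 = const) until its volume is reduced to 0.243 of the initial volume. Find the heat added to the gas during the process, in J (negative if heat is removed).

V₁ = nRT₁/P₁ = 4.70×8.314×483/531 = 35.5 L.
Polytropic n=1.14: T₂ = T₁(V₁/V₂)^(n−1) = 483×(4.12)^0.14 = 589 K; P₂ = P₁(V₁/V₂)^n = 2660 kPa.
W = (P₁V₁−P₂V₂)/(n−1) = (531×35.5−2660×8.64)/0.14 = -29500 J.
ΔU = nCvΔT = 4.70×20.8×(589−483) = 10300 J.
Q = ΔU + W = -19200 J.

-19200 J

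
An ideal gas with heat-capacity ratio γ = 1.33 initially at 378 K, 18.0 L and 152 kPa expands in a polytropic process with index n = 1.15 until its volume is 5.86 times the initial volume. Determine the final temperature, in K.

Polytropic n=1.15: T₂ = T₁(V₁/V₂)^(n−1) = 378×(0.171)^0.15 = 290 K; P₂ = P₁(V₁/V₂)^n = 19.9 kPa.

290 K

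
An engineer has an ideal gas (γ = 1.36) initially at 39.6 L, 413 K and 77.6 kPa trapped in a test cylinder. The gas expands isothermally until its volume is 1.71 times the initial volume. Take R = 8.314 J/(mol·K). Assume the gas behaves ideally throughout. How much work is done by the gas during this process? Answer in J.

1650 J

n = P₁V₁/(RT₁) = 77.6×39.6/(8.314×413) = 0.895 mol.
Isothermal: T stays 413 K; PV = const ⇒ V₂ = 67.7 L, P₂ = 45.4 kPa.
W = nRT ln(V₂/V₁) = 0.895×8.314×413×ln(1.71) = 1650 J.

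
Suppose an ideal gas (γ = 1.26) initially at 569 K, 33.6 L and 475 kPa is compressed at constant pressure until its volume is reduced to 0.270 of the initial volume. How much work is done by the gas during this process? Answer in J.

n = P₁V₁/(RT₁) = 475×33.6/(8.314×569) = 3.37 mol.
Isobaric: P stays 475 kPa; V/T = const ⇒ T₂ = 154 K, V₂ = 9.07 L.
W = PΔV = 475×(9.07−33.6) kPa·L = -11700 J.

-11700 J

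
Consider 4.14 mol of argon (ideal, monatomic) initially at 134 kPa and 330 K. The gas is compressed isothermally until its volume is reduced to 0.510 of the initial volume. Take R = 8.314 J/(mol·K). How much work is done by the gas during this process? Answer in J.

-7650 J

V₁ = nRT₁/P₁ = 4.14×8.314×330/134 = 84.8 L.
Isothermal: T stays 330 K; PV = const ⇒ V₂ = 43.2 L, P₂ = 263 kPa.
W = nRT ln(V₂/V₁) = 4.14×8.314×330×ln(0.510) = -7650 J.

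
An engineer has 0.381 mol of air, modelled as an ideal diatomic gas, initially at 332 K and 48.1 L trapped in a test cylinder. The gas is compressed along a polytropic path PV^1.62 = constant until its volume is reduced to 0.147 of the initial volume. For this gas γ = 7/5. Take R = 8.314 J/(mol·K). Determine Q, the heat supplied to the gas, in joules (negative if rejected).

P₁ = nRT₁/V₁ = 0.381×8.314×332/48.1 = 21.9 kPa.
Polytropic n=1.62: T₂ = T₁(V₁/V₂)^(n−1) = 332×(6.80)^0.62 = 1090 K; P₂ = P₁(V₁/V₂)^n = 488 kPa.
W = (P₁V₁−P₂V₂)/(n−1) = (21.9×48.1−488×7.07)/0.62 = -3870 J.
ΔU = nCvΔT = 0.381×20.8×(1090−332) = 6000 J.
Q = ΔU + W = 2130 J.

2130 J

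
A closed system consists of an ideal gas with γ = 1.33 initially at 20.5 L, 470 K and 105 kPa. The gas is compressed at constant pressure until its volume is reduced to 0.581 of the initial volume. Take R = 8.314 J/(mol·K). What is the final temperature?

Isobaric: P stays 105 kPa; V/T = const ⇒ T₂ = 273 K, V₂ = 11.9 L.

273 K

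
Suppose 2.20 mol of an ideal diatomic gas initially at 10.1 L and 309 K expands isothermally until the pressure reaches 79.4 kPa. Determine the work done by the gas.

11000 J

P₁ = nRT₁/V₁ = 2.20×8.314×309/10.1 = 560 kPa.
Isothermal: T stays 309 K; PV = const ⇒ V₂ = 71.2 L, P₂ = 79.4 kPa.
W = nRT ln(V₂/V₁) = 2.20×8.314×309×ln(7.05) = 11000 J.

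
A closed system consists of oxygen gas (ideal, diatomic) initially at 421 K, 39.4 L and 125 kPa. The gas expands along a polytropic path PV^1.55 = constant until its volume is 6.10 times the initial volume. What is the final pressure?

Polytropic n=1.55: T₂ = T₁(V₁/V₂)^(n−1) = 421×(0.164)^0.55 = 156 K; P₂ = P₁(V₁/V₂)^n = 7.58 kPa.

7.58 kPa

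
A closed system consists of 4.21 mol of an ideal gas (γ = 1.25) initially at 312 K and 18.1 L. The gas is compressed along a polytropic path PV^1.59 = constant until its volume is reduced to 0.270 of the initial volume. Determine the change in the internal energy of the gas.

50900 J

P₁ = nRT₁/V₁ = 4.21×8.314×312/18.1 = 603 kPa.
Polytropic n=1.59: T₂ = T₁(V₁/V₂)^(n−1) = 312×(3.70)^0.59 = 676 K; P₂ = P₁(V₁/V₂)^n = 4840 kPa.
For an ideal gas ΔU = nCvΔT with Cv = R/(γ−1) = 33.3 J/(mol·K).
ΔU = 4.21×33.3×(676−312) = 50900 J.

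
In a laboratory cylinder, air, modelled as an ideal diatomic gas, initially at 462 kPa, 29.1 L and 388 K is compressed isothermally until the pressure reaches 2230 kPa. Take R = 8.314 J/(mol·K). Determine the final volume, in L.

6.03 L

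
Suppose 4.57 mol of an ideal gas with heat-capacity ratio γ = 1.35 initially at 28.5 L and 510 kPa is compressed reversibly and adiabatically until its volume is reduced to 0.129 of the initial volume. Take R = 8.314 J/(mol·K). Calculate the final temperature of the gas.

783 K

T₁ = P₁V₁/(nR) = 510×28.5/(4.57×8.314) = 383 K.
Adiabatic: TV^(γ−1) = const ⇒ T₂ = 383×(7.75)^0.350 = 783 K; PV^γ = const ⇒ P₂ = 8100 kPa.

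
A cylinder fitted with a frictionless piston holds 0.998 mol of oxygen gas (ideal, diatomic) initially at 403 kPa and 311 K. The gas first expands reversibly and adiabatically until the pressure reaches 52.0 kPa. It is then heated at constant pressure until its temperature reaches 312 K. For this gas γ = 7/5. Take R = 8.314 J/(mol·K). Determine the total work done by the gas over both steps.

V₁ = nRT₁/P₁ = 0.998×8.314×311/403 = 6.40 L.
Step 1 — Adiabatic: T₂/T₁ = (P₂/P₁)^((γ−1)/γ) ⇒ T₂ = 311×(0.129)^0.286 = 173 K; V₂ = 27.6 L.
ΔU = nCvΔT = 0.998×20.8×(173−311) = -2860 J.
Q = 0 for an adiabatic process, so W = −ΔU = 2860 J.
State after step 1: P = 52.0 kPa, V = 27.6 L, T = 173 K.
Step 2 — Isobaric: P stays 52.0 kPa; V/T = const ⇒ T₂ = 312 K, V₂ = 49.8 L.
W = PΔV = 52.0×(49.8−27.6) kPa·L = 1150 J.
ΔU = nCvΔT = 0.998×20.8×(312−173) = 2880 J.
Q = ΔU + W = nCpΔT = 4030 J.
Net over both steps: W = 4010 J, Q = 4030 J, ΔU = 20.7 J.

4010 J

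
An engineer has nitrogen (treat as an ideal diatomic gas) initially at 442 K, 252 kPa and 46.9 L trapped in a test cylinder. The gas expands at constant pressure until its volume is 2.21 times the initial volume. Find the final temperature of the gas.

977 K

Isobaric: P stays 252 kPa; V/T = const ⇒ T₂ = 977 K, V₂ = 104 L.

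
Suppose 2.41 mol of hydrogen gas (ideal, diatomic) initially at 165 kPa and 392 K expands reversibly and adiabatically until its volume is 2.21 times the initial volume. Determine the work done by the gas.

V₁ = nRT₁/P₁ = 2.41×8.314×392/165 = 47.6 L.
Adiabatic: TV^(γ−1) = const ⇒ T₂ = 392×(0.452)^0.400 = 285 K; PV^γ = const ⇒ P₂ = 54.4 kPa.
ΔU = nCvΔT = 2.41×20.8×(285−392) = -5340 J.
Q = 0 for an adiabatic process, so W = −ΔU = 5340 J.

5340 J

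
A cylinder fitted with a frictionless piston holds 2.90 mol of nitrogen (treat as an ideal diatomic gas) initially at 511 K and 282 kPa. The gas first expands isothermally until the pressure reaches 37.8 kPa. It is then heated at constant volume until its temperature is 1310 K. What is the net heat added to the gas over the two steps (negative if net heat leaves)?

72900 J

V₁ = nRT₁/P₁ = 2.90×8.314×511/282 = 43.7 L.
Step 1 — Isothermal: T stays 511 K; PV = const ⇒ V₂ = 326 L, P₂ = 37.8 kPa.
ΔU = 0 (ideal gas, T constant).
W = nRT ln(V₂/V₁) = 2.90×8.314×511×ln(7.46) = 24800 J.
Q = ΔU + W = 24800 J.
State after step 1: P = 37.8 kPa, V = 326 L, T = 511 K.
Step 2 — Isochoric: V stays 326 L; P/T = const ⇒ T₂ = 1310 K, P₂ = 96.9 kPa.
W = 0 (no volume change).
ΔU = nCvΔT = 2.90×20.8×(1310−511) = 48200 J.
Q = ΔU = 48200 J.
Net over both steps: W = 24800 J, Q = 72900 J, ΔU = 48200 J.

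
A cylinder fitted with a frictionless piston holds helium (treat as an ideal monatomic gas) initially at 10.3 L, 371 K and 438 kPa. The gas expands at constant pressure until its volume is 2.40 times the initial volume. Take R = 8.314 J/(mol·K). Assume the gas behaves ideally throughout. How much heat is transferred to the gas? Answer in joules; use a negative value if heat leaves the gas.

n = P₁V₁/(RT₁) = 438×10.3/(8.314×371) = 1.46 mol.
Isobaric: P stays 438 kPa; V/T = const ⇒ T₂ = 890 K, V₂ = 24.7 L.
W = PΔV = 438×(24.7−10.3) kPa·L = 6320 J.
ΔU = nCvΔT = 1.46×12.5×(890−371) = 9470 J.
Q = ΔU + W = nCpΔT = 15800 J.

15800 J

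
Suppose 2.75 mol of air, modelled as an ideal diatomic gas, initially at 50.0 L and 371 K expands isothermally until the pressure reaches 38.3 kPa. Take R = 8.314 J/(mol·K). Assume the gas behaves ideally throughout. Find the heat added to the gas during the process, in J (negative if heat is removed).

P₁ = nRT₁/V₁ = 2.75×8.314×371/50.0 = 170 kPa.
Isothermal: T stays 371 K; PV = const ⇒ V₂ = 221 L, P₂ = 38.3 kPa.
ΔU = 0 (ideal gas, T constant).
W = nRT ln(V₂/V₁) = 2.75×8.314×371×ln(4.43) = 12600 J.
Q = ΔU + W = 12600 J.

12600 J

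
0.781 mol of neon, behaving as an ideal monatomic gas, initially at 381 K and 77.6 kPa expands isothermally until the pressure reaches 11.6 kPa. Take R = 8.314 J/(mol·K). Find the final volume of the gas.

V₁ = nRT₁/P₁ = 0.781×8.314×381/77.6 = 31.9 L.
Isothermal: T stays 381 K; PV = const ⇒ V₂ = 213 L, P₂ = 11.6 kPa.

213 L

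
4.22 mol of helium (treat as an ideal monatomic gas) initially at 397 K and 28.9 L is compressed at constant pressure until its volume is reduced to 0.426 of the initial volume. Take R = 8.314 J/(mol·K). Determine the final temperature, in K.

169 K

P₁ = nRT₁/V₁ = 4.22×8.314×397/28.9 = 482 kPa.
Isobaric: P stays 482 kPa; V/T = const ⇒ T₂ = 169 K, V₂ = 12.3 L.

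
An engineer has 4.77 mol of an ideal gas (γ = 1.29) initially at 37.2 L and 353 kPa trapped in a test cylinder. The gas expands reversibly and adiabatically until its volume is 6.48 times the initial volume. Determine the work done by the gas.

T₁ = P₁V₁/(nR) = 353×37.2/(4.77×8.314) = 331 K.
Adiabatic: TV^(γ−1) = const ⇒ T₂ = 331×(0.154)^0.290 = 193 K; PV^γ = const ⇒ P₂ = 31.7 kPa.
ΔU = nCvΔT = 4.77×28.7×(193−331) = -18900 J.
Q = 0 for an adiabatic process, so W = −ΔU = 18900 J.

18900 J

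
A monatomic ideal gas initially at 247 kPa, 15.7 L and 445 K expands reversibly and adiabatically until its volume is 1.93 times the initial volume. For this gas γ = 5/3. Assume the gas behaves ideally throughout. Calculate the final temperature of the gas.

287 K

Adiabatic: TV^(γ−1) = const ⇒ T₂ = 445×(0.518)^0.667 = 287 K; PV^γ = const ⇒ P₂ = 82.6 kPa.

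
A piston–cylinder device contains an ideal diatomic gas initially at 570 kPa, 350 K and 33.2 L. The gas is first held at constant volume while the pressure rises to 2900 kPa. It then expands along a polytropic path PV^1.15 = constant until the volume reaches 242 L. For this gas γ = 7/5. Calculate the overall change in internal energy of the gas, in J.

n = P₁V₁/(RT₁) = 570×33.2/(8.314×350) = 6.50 mol.
Step 1 — Isochoric: V stays 33.2 L; P/T = const ⇒ T₂ = 1780 K, P₂ = 2900 kPa.
W = 0 (no volume change).
ΔU = nCvΔT = 6.50×20.8×(1780−350) = 193000 J.
Q = ΔU = 193000 J.
State after step 1: P = 2900 kPa, V = 33.2 L, T = 1780 K.
Step 2 — Polytropic n=1.15: T₂ = T₁(V₁/V₂)^(n−1) = 1780×(0.137)^0.15 = 1320 K; P₂ = P₁(V₁/V₂)^n = 295 kPa.
W = (P₁V₁−P₂V₂)/(n−1) = (2900×33.2−295×242)/0.15 = 165000 J.
ΔU = nCvΔT = 6.50×20.8×(1320−1780) = -62000 J.
Q = ΔU + W = 103000 J.
Net over both steps: W = 165000 J, Q = 297000 J, ΔU = 131000 J.

131000 J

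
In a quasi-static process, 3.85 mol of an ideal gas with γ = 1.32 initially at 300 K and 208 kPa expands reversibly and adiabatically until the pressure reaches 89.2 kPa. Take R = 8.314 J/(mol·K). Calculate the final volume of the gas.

87.7 L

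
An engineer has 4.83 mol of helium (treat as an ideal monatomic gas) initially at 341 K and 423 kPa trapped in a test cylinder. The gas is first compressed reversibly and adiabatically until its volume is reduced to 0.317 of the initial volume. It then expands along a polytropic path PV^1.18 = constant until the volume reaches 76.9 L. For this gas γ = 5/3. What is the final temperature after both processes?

510 K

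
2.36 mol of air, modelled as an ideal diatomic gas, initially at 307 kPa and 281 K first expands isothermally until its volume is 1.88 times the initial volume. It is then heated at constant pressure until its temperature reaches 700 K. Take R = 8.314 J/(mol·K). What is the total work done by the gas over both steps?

V₁ = nRT₁/P₁ = 2.36×8.314×281/307 = 18.0 L.
Step 1 — Isothermal: T stays 281 K; PV = const ⇒ V₂ = 33.8 L, P₂ = 163 kPa.
ΔU = 0 (ideal gas, T constant).
W = nRT ln(V₂/V₁) = 2.36×8.314×281×ln(1.88) = 3480 J.
Q = ΔU + W = 3480 J.
State after step 1: P = 163 kPa, V = 33.8 L, T = 281 K.
Step 2 — Isobaric: P stays 163 kPa; V/T = const ⇒ T₂ = 700 K, V₂ = 84.1 L.
W = PΔV = 163×(84.1−33.8) kPa·L = 8220 J.
ΔU = nCvΔT = 2.36×20.8×(700−281) = 20600 J.
Q = ΔU + W = nCpΔT = 28800 J.
Net over both steps: W = 11700 J, Q = 32300 J, ΔU = 20600 J.

11700 J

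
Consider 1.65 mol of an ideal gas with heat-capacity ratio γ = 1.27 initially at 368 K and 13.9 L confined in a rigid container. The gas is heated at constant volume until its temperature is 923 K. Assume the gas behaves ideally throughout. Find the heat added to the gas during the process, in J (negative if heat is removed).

P₁ = nRT₁/V₁ = 1.65×8.314×368/13.9 = 363 kPa.
Isochoric: V stays 13.9 L; P/T = const ⇒ T₂ = 923 K, P₂ = 911 kPa.
W = 0 (no volume change).
ΔU = nCvΔT = 1.65×30.8×(923−368) = 28200 J.
Q = ΔU = 28200 J.

28200 J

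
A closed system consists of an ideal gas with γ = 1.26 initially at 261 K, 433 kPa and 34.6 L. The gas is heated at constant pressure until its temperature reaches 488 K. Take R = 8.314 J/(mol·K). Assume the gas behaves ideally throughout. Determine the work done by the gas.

n = P₁V₁/(RT₁) = 433×34.6/(8.314×261) = 6.90 mol.
Isobaric: P stays 433 kPa; V/T = const ⇒ T₂ = 488 K, V₂ = 64.7 L.
W = PΔV = 433×(64.7−34.6) kPa·L = 13000 J.

13000 J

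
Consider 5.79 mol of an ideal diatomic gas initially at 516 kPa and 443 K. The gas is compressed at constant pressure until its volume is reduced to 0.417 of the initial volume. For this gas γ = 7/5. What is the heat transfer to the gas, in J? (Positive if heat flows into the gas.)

-43500 J

V₁ = nRT₁/P₁ = 5.79×8.314×443/516 = 41.3 L.
Isobaric: P stays 516 kPa; V/T = const ⇒ T₂ = 185 K, V₂ = 17.2 L.
W = PΔV = 516×(17.2−41.3) kPa·L = -12400 J.
ΔU = nCvΔT = 5.79×20.8×(185−443) = -31100 J.
Q = ΔU + W = nCpΔT = -43500 J.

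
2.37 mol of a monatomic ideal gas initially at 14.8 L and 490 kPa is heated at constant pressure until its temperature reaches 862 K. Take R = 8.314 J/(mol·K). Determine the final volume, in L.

34.7 L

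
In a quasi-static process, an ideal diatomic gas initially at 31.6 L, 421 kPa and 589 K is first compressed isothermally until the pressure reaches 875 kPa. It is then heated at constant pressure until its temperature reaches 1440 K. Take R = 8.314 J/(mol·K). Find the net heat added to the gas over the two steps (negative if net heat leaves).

57500 J

n = P₁V₁/(RT₁) = 421×31.6/(8.314×589) = 2.72 mol.
Step 1 — Isothermal: T stays 589 K; PV = const ⇒ V₂ = 15.2 L, P₂ = 875 kPa.
ΔU = 0 (ideal gas, T constant).
W = nRT ln(V₂/V₁) = 2.72×8.314×589×ln(0.481) = -9730 J.
Q = ΔU + W = -9730 J.
State after step 1: P = 875 kPa, V = 15.2 L, T = 589 K.
Step 2 — Isobaric: P stays 875 kPa; V/T = const ⇒ T₂ = 1440 K, V₂ = 37.2 L.
W = PΔV = 875×(37.2−15.2) kPa·L = 19200 J.
ΔU = nCvΔT = 2.72×20.8×(1440−589) = 48100 J.
Q = ΔU + W = nCpΔT = 67300 J.
Net over both steps: W = 9490 J, Q = 57500 J, ΔU = 48100 J.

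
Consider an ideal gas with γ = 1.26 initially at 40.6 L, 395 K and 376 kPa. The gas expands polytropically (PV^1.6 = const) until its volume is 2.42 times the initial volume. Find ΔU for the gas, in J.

-24200 J

n = P₁V₁/(RT₁) = 376×40.6/(8.314×395) = 4.65 mol.
Polytropic n=1.6: T₂ = T₁(V₁/V₂)^(n−1) = 395×(0.413)^0.60 = 232 K; P₂ = P₁(V₁/V₂)^n = 91.4 kPa.
For an ideal gas ΔU = nCvΔT with Cv = R/(γ−1) = 32.0 J/(mol·K).
ΔU = 4.65×32.0×(232−395) = -24200 J.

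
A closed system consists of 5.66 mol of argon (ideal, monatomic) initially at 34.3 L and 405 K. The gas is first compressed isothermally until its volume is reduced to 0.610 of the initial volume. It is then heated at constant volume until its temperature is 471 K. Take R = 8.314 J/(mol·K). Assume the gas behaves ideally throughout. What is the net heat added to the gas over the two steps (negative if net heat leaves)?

-4760 J

P₁ = nRT₁/V₁ = 5.66×8.314×405/34.3 = 556 kPa.
Step 1 — Isothermal: T stays 405 K; PV = const ⇒ V₂ = 20.9 L, P₂ = 911 kPa.
ΔU = 0 (ideal gas, T constant).
W = nRT ln(V₂/V₁) = 5.66×8.314×405×ln(0.610) = -9420 J.
Q = ΔU + W = -9420 J.
State after step 1: P = 911 kPa, V = 20.9 L, T = 405 K.
Step 2 — Isochoric: V stays 20.9 L; P/T = const ⇒ T₂ = 471 K, P₂ = 1060 kPa.
W = 0 (no volume change).
ΔU = nCvΔT = 5.66×12.5×(471−405) = 4660 J.
Q = ΔU = 4660 J.
Net over both steps: W = -9420 J, Q = -4760 J, ΔU = 4660 J.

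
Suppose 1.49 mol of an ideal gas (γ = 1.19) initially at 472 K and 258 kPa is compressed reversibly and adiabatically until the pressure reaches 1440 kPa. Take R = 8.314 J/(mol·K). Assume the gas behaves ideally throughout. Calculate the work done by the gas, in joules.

-9720 J

V₁ = nRT₁/P₁ = 1.49×8.314×472/258 = 22.7 L.
Adiabatic: T₂/T₁ = (P₂/P₁)^((γ−1)/γ) ⇒ T₂ = 472×(5.58)^0.160 = 621 K; V₂ = 5.34 L.
ΔU = nCvΔT = 1.49×43.8×(621−472) = 9720 J.
Q = 0 for an adiabatic process, so W = −ΔU = -9720 J.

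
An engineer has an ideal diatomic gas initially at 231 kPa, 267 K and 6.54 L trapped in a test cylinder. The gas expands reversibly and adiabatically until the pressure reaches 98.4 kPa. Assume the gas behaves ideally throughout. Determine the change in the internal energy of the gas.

-817 J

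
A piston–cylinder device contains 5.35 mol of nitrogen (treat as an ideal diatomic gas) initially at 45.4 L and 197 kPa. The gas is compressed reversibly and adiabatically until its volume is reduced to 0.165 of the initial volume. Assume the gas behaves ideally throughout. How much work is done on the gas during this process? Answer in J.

T₁ = P₁V₁/(nR) = 197×45.4/(5.35×8.314) = 201 K.
Adiabatic: TV^(γ−1) = const ⇒ T₂ = 201×(6.06)^0.400 = 413 K; PV^γ = const ⇒ P₂ = 2450 kPa.
ΔU = nCvΔT = 5.35×20.8×(413−201) = 23600 J.
Q = 0 for an adiabatic process, so W = −ΔU = -23600 J.
Work done on the gas = −W_by = 23600 J.

23600 J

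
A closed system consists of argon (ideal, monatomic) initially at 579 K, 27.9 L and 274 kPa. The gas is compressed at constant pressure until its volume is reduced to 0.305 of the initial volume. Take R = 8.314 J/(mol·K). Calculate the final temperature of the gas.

177 K

Isobaric: P stays 274 kPa; V/T = const ⇒ T₂ = 177 K, V₂ = 8.51 L.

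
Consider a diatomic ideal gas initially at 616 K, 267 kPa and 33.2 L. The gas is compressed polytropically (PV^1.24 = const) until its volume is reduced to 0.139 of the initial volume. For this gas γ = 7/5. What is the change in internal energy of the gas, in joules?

13400 J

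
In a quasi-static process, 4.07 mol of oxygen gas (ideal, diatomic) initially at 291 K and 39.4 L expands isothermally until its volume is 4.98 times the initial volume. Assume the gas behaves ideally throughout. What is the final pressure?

P₁ = nRT₁/V₁ = 4.07×8.314×291/39.4 = 250 kPa.
Isothermal: T stays 291 K; PV = const ⇒ V₂ = 196 L, P₂ = 50.2 kPa.

50.2 kPa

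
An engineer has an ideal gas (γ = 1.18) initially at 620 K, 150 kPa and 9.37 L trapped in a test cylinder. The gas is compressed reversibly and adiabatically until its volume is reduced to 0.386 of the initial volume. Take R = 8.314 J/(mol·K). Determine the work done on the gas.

n = P₁V₁/(RT₁) = 150×9.37/(8.314×620) = 0.273 mol.
Adiabatic: TV^(γ−1) = const ⇒ T₂ = 620×(2.59)^0.180 = 736 K; PV^γ = const ⇒ P₂ = 461 kPa.
ΔU = nCvΔT = 0.273×46.2×(736−620) = 1460 J.
Q = 0 for an adiabatic process, so W = −ΔU = -1460 J.
Work done on the gas = −W_by = 1460 J.

1460 J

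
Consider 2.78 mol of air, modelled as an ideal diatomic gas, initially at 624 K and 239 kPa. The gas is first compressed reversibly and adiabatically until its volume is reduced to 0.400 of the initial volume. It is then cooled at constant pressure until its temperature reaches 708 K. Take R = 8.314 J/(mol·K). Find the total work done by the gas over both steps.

-20400 J

V₁ = nRT₁/P₁ = 2.78×8.314×624/239 = 60.3 L.
Step 1 — Adiabatic: TV^(γ−1) = const ⇒ T₂ = 624×(2.50)^0.400 = 900 K; PV^γ = const ⇒ P₂ = 862 kPa.
ΔU = nCvΔT = 2.78×20.8×(900−624) = 16000 J.
Q = 0 for an adiabatic process, so W = −ΔU = -16000 J.
State after step 1: P = 862 kPa, V = 24.1 L, T = 900 K.
Step 2 — Isobaric: P stays 862 kPa; V/T = const ⇒ T₂ = 708 K, V₂ = 19.0 L.
W = PΔV = 862×(19.0−24.1) kPa·L = -4440 J.
ΔU = nCvΔT = 2.78×20.8×(708−900) = -11100 J.
Q = ΔU + W = nCpΔT = -15600 J.
Net over both steps: W = -20400 J, Q = -15600 J, ΔU = 4850 J.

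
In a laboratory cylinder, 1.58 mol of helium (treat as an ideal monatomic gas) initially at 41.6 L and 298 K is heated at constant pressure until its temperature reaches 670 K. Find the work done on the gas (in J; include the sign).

-4890 J

P₁ = nRT₁/V₁ = 1.58×8.314×298/41.6 = 94.1 kPa.
Isobaric: P stays 94.1 kPa; V/T = const ⇒ T₂ = 670 K, V₂ = 93.5 L.
W = PΔV = 94.1×(93.5−41.6) kPa·L = 4890 J.
Work done on the gas = −W_by = -4890 J.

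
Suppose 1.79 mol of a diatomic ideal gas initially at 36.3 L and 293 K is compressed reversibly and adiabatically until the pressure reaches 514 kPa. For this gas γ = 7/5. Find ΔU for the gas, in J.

P₁ = nRT₁/V₁ = 1.79×8.314×293/36.3 = 120 kPa.
Adiabatic: T₂/T₁ = (P₂/P₁)^((γ−1)/γ) ⇒ T₂ = 293×(4.28)^0.286 = 444 K; V₂ = 12.9 L.
For an ideal gas ΔU = nCvΔT with Cv = (5/2)R = 20.8 J/(mol·K).
ΔU = 1.79×20.8×(444−293) = 5610 J.

5610 J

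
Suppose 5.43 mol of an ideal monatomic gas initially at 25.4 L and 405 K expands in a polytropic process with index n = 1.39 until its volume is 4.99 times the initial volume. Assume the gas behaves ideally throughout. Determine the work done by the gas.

21800 J

P₁ = nRT₁/V₁ = 5.43×8.314×405/25.4 = 720 kPa.
Polytropic n=1.39: T₂ = T₁(V₁/V₂)^(n−1) = 405×(0.200)^0.39 = 216 K; P₂ = P₁(V₁/V₂)^n = 77.1 kPa.
W = (P₁V₁−P₂V₂)/(n−1) = (720×25.4−77.1×127)/0.39 = 21800 J.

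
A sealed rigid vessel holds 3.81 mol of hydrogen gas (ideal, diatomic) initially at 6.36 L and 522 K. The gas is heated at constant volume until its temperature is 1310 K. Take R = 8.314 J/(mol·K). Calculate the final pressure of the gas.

6520 kPa

P₁ = nRT₁/V₁ = 3.81×8.314×522/6.36 = 2600 kPa.
Isochoric: V stays 6.36 L; P/T = const ⇒ T₂ = 1310 K, P₂ = 6520 kPa.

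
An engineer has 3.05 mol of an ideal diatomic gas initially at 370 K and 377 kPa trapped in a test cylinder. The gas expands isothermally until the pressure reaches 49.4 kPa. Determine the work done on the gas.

V₁ = nRT₁/P₁ = 3.05×8.314×370/377 = 24.9 L.
Isothermal: T stays 370 K; PV = const ⇒ V₂ = 190 L, P₂ = 49.4 kPa.
W = nRT ln(V₂/V₁) = 3.05×8.314×370×ln(7.63) = 19100 J.
Work done on the gas = −W_by = -19100 J.

-19100 J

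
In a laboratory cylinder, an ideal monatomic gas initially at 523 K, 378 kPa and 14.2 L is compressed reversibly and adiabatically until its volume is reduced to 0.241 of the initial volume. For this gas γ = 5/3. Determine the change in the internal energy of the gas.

n = P₁V₁/(RT₁) = 378×14.2/(8.314×523) = 1.23 mol.
Adiabatic: TV^(γ−1) = const ⇒ T₂ = 523×(4.15)^0.667 = 1350 K; PV^γ = const ⇒ P₂ = 4050 kPa.
For an ideal gas ΔU = nCvΔT with Cv = (3/2)R = 12.5 J/(mol·K).
ΔU = 1.23×12.5×(1350−523) = 12700 J.

12700 J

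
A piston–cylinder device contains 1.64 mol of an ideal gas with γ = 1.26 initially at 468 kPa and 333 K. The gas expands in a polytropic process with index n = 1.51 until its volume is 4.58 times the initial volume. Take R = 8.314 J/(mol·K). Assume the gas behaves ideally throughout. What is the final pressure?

47.0 kPa

V₁ = nRT₁/P₁ = 1.64×8.314×333/468 = 9.70 L.
Polytropic n=1.51: T₂ = T₁(V₁/V₂)^(n−1) = 333×(0.218)^0.51 = 153 K; P₂ = P₁(V₁/V₂)^n = 47.0 kPa.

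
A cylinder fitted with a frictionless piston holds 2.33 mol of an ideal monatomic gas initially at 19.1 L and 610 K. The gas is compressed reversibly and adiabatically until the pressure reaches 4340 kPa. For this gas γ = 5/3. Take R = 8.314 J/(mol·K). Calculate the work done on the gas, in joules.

P₁ = nRT₁/V₁ = 2.33×8.314×610/19.1 = 619 kPa.
Adiabatic: T₂/T₁ = (P₂/P₁)^((γ−1)/γ) ⇒ T₂ = 610×(7.01)^0.400 = 1330 K; V₂ = 5.93 L.
ΔU = nCvΔT = 2.33×12.5×(1330−610) = 20900 J.
Q = 0 for an adiabatic process, so W = −ΔU = -20900 J.
Work done on the gas = −W_by = 20900 J.

20900 J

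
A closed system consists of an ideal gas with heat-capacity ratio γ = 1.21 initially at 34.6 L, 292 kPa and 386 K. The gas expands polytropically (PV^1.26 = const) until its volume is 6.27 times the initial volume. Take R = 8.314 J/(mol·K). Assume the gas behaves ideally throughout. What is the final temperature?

239 K

Polytropic n=1.26: T₂ = T₁(V₁/V₂)^(n−1) = 386×(0.159)^0.26 = 239 K; P₂ = P₁(V₁/V₂)^n = 28.9 kPa.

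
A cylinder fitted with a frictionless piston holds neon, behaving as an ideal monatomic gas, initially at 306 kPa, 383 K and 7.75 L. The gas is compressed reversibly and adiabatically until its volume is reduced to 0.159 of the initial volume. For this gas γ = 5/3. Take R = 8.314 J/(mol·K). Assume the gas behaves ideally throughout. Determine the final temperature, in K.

1300 K

Adiabatic: TV^(γ−1) = const ⇒ T₂ = 383×(6.29)^0.667 = 1300 K; PV^γ = const ⇒ P₂ = 6560 kPa.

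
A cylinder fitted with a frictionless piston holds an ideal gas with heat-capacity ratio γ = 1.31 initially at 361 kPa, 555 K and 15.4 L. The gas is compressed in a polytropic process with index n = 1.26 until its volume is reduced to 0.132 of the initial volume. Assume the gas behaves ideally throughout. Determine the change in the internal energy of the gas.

12400 J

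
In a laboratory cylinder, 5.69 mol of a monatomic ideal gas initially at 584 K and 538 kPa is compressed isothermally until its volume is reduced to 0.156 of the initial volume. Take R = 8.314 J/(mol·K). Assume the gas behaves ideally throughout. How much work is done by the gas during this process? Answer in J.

-51300 J

V₁ = nRT₁/P₁ = 5.69×8.314×584/538 = 51.4 L.
Isothermal: T stays 584 K; PV = const ⇒ V₂ = 8.01 L, P₂ = 3450 kPa.
W = nRT ln(V₂/V₁) = 5.69×8.314×584×ln(0.156) = -51300 J.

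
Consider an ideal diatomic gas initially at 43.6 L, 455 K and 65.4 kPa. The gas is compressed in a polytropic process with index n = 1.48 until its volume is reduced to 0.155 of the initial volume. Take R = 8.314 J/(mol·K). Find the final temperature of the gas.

Polytropic n=1.48: T₂ = T₁(V₁/V₂)^(n−1) = 455×(6.45)^0.48 = 1110 K; P₂ = P₁(V₁/V₂)^n = 1030 kPa.

1110 K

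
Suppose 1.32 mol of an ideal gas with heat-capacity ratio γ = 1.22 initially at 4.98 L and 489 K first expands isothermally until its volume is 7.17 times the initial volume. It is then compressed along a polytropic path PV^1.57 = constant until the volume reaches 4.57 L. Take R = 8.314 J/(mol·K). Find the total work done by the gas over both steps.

-10400 J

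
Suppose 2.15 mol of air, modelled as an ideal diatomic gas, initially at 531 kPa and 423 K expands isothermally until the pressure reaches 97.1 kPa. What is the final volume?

77.9 L

V₁ = nRT₁/P₁ = 2.15×8.314×423/531 = 14.2 L.
Isothermal: T stays 423 K; PV = const ⇒ V₂ = 77.9 L, P₂ = 97.1 kPa.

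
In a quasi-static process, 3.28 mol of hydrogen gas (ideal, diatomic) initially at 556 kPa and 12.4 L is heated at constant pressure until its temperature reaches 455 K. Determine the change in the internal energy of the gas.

13800 J

T₁ = P₁V₁/(nR) = 556×12.4/(3.28×8.314) = 253 K.
Isobaric: P stays 556 kPa; V/T = const ⇒ T₂ = 455 K, V₂ = 22.3 L.
For an ideal gas ΔU = nCvΔT with Cv = (5/2)R = 20.8 J/(mol·K).
ΔU = 3.28×20.8×(455−253) = 13800 J.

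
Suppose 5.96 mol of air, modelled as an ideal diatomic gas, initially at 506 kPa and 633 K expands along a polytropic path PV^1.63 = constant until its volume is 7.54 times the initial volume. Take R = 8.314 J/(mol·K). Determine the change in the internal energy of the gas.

-56500 J

V₁ = nRT₁/P₁ = 5.96×8.314×633/506 = 62.0 L.
Polytropic n=1.63: T₂ = T₁(V₁/V₂)^(n−1) = 633×(0.133)^0.63 = 177 K; P₂ = P₁(V₁/V₂)^n = 18.8 kPa.
For an ideal gas ΔU = nCvΔT with Cv = (5/2)R = 20.8 J/(mol·K).
ΔU = 5.96×20.8×(177−633) = -56500 J.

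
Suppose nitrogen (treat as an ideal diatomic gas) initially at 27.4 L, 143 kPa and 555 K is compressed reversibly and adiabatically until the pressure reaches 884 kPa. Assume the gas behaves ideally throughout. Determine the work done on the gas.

n = P₁V₁/(RT₁) = 143×27.4/(8.314×555) = 0.849 mol.
Adiabatic: T₂/T₁ = (P₂/P₁)^((γ−1)/γ) ⇒ T₂ = 555×(6.18)^0.286 = 934 K; V₂ = 7.46 L.
ΔU = nCvΔT = 0.849×20.8×(934−555) = 6690 J.
Q = 0 for an adiabatic process, so W = −ΔU = -6690 J.
Work done on the gas = −W_by = 6690 J.

6690 J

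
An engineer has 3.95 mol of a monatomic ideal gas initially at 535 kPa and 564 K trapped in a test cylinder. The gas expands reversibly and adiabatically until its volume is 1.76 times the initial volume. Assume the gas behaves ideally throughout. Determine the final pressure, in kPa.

209 kPa

V₁ = nRT₁/P₁ = 3.95×8.314×564/535 = 34.6 L.
Adiabatic: TV^(γ−1) = const ⇒ T₂ = 564×(0.568)^0.667 = 387 K; PV^γ = const ⇒ P₂ = 209 kPa.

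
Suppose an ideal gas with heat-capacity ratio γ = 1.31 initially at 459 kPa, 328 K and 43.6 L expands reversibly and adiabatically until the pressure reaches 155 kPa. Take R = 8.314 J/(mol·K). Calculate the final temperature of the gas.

254 K

Adiabatic: T₂/T₁ = (P₂/P₁)^((γ−1)/γ) ⇒ T₂ = 328×(0.338)^0.237 = 254 K; V₂ = 99.9 L.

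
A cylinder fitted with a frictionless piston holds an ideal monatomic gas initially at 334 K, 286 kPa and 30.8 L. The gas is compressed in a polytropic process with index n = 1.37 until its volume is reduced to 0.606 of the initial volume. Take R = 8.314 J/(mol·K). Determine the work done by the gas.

-4850 J

n = P₁V₁/(RT₁) = 286×30.8/(8.314×334) = 3.17 mol.
Polytropic n=1.37: T₂ = T₁(V₁/V₂)^(n−1) = 334×(1.65)^0.37 = 402 K; P₂ = P₁(V₁/V₂)^n = 568 kPa.
W = (P₁V₁−P₂V₂)/(n−1) = (286×30.8−568×18.7)/0.37 = -4850 J.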